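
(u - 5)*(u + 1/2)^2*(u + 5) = u^4 + u^3 - 99*u^2/4 - 25*u - 25/4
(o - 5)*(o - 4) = o^2 - 9*o + 20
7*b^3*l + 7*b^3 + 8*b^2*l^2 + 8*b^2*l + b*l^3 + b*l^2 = (b + l)*(7*b + l)*(b*l + b)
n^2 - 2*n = n*(n - 2)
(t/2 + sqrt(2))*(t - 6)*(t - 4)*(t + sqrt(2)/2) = t^4/2 - 5*t^3 + 5*sqrt(2)*t^3/4 - 25*sqrt(2)*t^2/2 + 13*t^2 - 10*t + 30*sqrt(2)*t + 24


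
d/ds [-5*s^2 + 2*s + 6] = 2 - 10*s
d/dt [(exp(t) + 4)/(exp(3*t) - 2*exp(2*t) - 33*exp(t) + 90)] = ((exp(t) + 4)*(-3*exp(2*t) + 4*exp(t) + 33) + exp(3*t) - 2*exp(2*t) - 33*exp(t) + 90)*exp(t)/(exp(3*t) - 2*exp(2*t) - 33*exp(t) + 90)^2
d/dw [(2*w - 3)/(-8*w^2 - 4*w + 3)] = 2*(8*w^2 - 24*w - 3)/(64*w^4 + 64*w^3 - 32*w^2 - 24*w + 9)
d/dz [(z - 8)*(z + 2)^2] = (z + 2)*(3*z - 14)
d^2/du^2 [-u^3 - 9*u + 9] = -6*u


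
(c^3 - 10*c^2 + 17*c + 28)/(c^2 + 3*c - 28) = (c^2 - 6*c - 7)/(c + 7)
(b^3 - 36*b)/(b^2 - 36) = b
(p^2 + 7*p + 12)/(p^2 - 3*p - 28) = (p + 3)/(p - 7)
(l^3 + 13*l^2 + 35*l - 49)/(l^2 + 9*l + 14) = (l^2 + 6*l - 7)/(l + 2)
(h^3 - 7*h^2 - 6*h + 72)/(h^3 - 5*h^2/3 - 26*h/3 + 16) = 3*(h^2 - 10*h + 24)/(3*h^2 - 14*h + 16)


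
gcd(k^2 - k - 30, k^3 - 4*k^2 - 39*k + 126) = 1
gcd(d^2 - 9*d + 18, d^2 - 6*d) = d - 6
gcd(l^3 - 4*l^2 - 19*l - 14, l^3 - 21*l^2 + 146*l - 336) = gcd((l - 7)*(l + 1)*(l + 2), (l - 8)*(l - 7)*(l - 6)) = l - 7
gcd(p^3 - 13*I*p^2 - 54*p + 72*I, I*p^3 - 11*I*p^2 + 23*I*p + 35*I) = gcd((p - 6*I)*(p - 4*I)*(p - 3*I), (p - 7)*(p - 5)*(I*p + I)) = 1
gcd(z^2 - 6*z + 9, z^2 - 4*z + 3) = z - 3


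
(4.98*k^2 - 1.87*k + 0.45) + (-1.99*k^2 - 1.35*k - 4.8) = 2.99*k^2 - 3.22*k - 4.35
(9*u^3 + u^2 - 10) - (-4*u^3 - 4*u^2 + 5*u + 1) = 13*u^3 + 5*u^2 - 5*u - 11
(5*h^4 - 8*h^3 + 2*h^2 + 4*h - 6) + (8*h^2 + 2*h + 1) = 5*h^4 - 8*h^3 + 10*h^2 + 6*h - 5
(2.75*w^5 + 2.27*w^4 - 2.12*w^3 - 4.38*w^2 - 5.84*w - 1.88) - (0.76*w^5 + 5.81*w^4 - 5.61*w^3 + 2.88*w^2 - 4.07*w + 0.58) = 1.99*w^5 - 3.54*w^4 + 3.49*w^3 - 7.26*w^2 - 1.77*w - 2.46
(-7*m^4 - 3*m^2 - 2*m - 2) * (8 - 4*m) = 28*m^5 - 56*m^4 + 12*m^3 - 16*m^2 - 8*m - 16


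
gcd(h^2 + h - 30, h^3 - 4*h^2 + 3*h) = 1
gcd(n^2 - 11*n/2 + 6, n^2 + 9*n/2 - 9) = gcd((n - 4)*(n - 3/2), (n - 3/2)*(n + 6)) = n - 3/2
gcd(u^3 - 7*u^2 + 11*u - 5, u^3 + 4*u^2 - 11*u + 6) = u^2 - 2*u + 1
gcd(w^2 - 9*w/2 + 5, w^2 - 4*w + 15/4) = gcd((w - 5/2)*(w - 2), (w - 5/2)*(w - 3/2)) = w - 5/2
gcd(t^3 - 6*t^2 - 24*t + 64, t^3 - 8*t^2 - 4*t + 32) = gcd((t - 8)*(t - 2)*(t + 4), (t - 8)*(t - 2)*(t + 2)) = t^2 - 10*t + 16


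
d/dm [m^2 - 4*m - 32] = 2*m - 4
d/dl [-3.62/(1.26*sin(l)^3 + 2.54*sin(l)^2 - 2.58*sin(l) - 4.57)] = (13.6836*sin(l)^2 + 18.3896*sin(l) - 9.3396)*cos(l)/(1.26*sin(l)^3 + 2.54*sin(l)^2 - 2.58*sin(l) - 4.57)^2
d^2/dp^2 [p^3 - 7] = 6*p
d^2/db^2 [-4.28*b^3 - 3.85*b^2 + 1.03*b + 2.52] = -25.68*b - 7.7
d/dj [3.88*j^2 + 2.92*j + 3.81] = 7.76*j + 2.92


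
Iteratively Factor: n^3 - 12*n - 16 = (n + 2)*(n^2 - 2*n - 8) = (n - 4)*(n + 2)*(n + 2)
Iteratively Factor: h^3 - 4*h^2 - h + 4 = (h - 4)*(h^2 - 1) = (h - 4)*(h - 1)*(h + 1)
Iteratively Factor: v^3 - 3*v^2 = (v - 3)*(v^2) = v*(v - 3)*(v)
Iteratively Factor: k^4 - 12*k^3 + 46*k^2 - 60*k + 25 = (k - 1)*(k^3 - 11*k^2 + 35*k - 25) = (k - 1)^2*(k^2 - 10*k + 25) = (k - 5)*(k - 1)^2*(k - 5)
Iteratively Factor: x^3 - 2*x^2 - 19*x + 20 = (x - 5)*(x^2 + 3*x - 4) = (x - 5)*(x + 4)*(x - 1)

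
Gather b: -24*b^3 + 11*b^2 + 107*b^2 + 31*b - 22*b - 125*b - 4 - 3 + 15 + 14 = -24*b^3 + 118*b^2 - 116*b + 22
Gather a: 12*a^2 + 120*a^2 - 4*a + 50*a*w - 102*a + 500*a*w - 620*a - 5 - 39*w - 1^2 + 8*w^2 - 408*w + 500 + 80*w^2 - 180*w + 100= 132*a^2 + a*(550*w - 726) + 88*w^2 - 627*w + 594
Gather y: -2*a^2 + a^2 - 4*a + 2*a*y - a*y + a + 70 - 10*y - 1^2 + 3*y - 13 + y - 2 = -a^2 - 3*a + y*(a - 6) + 54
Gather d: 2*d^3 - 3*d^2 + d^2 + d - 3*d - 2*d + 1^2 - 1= 2*d^3 - 2*d^2 - 4*d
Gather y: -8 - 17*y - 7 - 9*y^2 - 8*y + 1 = -9*y^2 - 25*y - 14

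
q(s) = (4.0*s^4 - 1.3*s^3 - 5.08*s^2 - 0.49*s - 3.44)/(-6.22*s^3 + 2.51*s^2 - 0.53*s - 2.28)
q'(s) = (18.66*s^2 - 5.02*s + 0.53)*(4.0*s^4 - 1.3*s^3 - 5.08*s^2 - 0.49*s - 3.44)/(-6.22*s^3 + 2.51*s^2 - 0.53*s - 2.28)^2 + (16.0*s^3 - 3.9*s^2 - 10.16*s - 0.49)/(-6.22*s^3 + 2.51*s^2 - 0.53*s - 2.28) = (-24.88*s^6 + 20.08*s^5 - 41.2206*s^4 - 41.1976*s^3 - 51.3761*s^2 + 40.4336*s - 0.706)/(38.6884*s^6 - 31.2244*s^5 + 12.8933*s^4 + 25.7026*s^3 - 11.1647*s^2 + 2.4168*s + 5.1984)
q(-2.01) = 0.89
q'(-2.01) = -0.83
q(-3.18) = 1.77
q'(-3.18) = -0.71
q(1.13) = 0.67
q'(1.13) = -2.17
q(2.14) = -0.82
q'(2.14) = -1.04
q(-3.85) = 2.24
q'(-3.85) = -0.69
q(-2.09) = 0.96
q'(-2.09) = -0.81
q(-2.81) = 1.50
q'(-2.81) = -0.73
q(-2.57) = 1.33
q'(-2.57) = -0.75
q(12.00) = -7.69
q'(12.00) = -0.65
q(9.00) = -5.73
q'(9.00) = -0.66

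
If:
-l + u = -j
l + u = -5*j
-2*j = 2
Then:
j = -1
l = 2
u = 3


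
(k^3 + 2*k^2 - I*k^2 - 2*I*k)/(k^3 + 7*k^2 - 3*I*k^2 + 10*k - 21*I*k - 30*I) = k*(k - I)/(k^2 + k*(5 - 3*I) - 15*I)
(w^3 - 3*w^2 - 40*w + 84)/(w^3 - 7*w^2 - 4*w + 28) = (w + 6)/(w + 2)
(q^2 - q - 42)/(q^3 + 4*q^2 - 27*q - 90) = (q - 7)/(q^2 - 2*q - 15)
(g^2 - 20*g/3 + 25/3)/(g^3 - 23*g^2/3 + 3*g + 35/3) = (g - 5)/(g^2 - 6*g - 7)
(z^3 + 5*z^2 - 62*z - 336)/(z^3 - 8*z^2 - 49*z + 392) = (z + 6)/(z - 7)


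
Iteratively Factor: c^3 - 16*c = (c)*(c^2 - 16) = c*(c + 4)*(c - 4)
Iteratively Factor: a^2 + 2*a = (a + 2)*(a)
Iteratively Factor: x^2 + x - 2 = (x + 2)*(x - 1)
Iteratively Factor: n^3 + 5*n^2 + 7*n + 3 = (n + 1)*(n^2 + 4*n + 3) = (n + 1)*(n + 3)*(n + 1)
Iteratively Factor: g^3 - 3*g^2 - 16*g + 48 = (g - 3)*(g^2 - 16) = (g - 4)*(g - 3)*(g + 4)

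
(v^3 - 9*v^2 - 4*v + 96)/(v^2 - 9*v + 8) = (v^2 - v - 12)/(v - 1)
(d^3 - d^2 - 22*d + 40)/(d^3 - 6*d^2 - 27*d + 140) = (d - 2)/(d - 7)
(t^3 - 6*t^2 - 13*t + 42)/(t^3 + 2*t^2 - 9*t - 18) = (t^2 - 9*t + 14)/(t^2 - t - 6)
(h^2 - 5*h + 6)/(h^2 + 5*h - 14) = (h - 3)/(h + 7)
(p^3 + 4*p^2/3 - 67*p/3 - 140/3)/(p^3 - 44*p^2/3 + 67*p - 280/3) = (3*p^2 + 19*p + 28)/(3*p^2 - 29*p + 56)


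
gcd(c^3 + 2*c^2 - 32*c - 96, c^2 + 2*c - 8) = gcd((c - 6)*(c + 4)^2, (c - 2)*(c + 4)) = c + 4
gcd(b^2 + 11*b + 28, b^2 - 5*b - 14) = 1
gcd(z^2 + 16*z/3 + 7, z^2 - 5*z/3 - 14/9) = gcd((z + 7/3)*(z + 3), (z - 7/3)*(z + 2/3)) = 1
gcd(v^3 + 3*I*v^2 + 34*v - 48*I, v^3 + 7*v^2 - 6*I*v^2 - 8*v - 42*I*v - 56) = v - 2*I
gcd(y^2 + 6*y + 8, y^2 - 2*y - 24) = y + 4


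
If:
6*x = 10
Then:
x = 5/3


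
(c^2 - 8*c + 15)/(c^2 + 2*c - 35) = (c - 3)/(c + 7)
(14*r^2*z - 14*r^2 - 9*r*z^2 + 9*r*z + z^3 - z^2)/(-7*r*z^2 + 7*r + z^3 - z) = (-2*r + z)/(z + 1)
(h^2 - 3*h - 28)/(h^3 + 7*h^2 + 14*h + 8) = (h - 7)/(h^2 + 3*h + 2)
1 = 1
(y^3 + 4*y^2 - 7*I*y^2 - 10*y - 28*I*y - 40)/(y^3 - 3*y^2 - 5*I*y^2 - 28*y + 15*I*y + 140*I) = (y - 2*I)/(y - 7)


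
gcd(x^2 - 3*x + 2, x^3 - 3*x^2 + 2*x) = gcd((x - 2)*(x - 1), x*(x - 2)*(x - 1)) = x^2 - 3*x + 2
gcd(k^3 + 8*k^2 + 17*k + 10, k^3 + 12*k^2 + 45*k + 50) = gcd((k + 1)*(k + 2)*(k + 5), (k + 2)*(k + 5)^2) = k^2 + 7*k + 10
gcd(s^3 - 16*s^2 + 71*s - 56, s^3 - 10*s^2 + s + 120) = s - 8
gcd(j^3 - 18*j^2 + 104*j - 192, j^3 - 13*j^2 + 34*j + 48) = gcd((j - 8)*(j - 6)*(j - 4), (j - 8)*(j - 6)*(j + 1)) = j^2 - 14*j + 48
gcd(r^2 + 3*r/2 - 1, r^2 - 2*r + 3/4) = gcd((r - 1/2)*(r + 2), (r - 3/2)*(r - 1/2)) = r - 1/2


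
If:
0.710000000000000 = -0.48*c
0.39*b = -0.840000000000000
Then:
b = -2.15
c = -1.48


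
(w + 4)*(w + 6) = w^2 + 10*w + 24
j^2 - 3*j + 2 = (j - 2)*(j - 1)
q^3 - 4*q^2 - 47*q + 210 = (q - 6)*(q - 5)*(q + 7)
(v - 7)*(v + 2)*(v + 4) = v^3 - v^2 - 34*v - 56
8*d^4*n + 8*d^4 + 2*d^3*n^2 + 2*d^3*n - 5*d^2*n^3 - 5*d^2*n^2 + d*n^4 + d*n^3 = (-4*d + n)*(-2*d + n)*(d + n)*(d*n + d)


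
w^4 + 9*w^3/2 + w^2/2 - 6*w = w*(w - 1)*(w + 3/2)*(w + 4)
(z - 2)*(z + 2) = z^2 - 4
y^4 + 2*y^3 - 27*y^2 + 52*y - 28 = (y - 2)^2*(y - 1)*(y + 7)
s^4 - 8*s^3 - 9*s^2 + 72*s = s*(s - 8)*(s - 3)*(s + 3)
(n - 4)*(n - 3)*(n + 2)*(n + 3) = n^4 - 2*n^3 - 17*n^2 + 18*n + 72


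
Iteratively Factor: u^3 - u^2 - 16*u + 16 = (u - 4)*(u^2 + 3*u - 4) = (u - 4)*(u + 4)*(u - 1)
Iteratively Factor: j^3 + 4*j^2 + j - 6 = (j + 3)*(j^2 + j - 2) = (j - 1)*(j + 3)*(j + 2)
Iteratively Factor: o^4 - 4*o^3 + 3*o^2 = (o - 1)*(o^3 - 3*o^2) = o*(o - 1)*(o^2 - 3*o) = o^2*(o - 1)*(o - 3)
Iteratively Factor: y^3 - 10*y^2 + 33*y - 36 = (y - 3)*(y^2 - 7*y + 12) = (y - 4)*(y - 3)*(y - 3)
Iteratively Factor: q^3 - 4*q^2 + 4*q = (q)*(q^2 - 4*q + 4) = q*(q - 2)*(q - 2)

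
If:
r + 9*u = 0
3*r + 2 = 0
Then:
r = -2/3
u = 2/27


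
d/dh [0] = 0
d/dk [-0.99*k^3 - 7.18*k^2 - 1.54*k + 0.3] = -2.97*k^2 - 14.36*k - 1.54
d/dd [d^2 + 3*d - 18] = 2*d + 3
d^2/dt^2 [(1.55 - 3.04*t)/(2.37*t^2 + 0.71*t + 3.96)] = (-(3.04*t - 1.55)*(4.74*t + 0.71)*(9.48*t + 1.42) + (43.2288*t - 3.0302)*(2.37*t^2 + 0.71*t + 3.96))/(2.37*t^2 + 0.71*t + 3.96)^3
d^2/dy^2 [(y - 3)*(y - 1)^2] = 6*y - 10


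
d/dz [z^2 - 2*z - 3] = 2*z - 2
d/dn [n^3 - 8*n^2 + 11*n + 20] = 3*n^2 - 16*n + 11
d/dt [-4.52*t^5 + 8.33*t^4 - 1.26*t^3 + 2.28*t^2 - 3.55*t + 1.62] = -22.6*t^4 + 33.32*t^3 - 3.78*t^2 + 4.56*t - 3.55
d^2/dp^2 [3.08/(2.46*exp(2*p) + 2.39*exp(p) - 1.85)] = (3.08*(4.92*exp(p) + 2.39)*(9.84*exp(p) + 4.78)*exp(p) - (30.3072*exp(p) + 7.3612)*(2.46*exp(2*p) + 2.39*exp(p) - 1.85))*exp(p)/(2.46*exp(2*p) + 2.39*exp(p) - 1.85)^3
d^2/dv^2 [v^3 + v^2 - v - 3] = 6*v + 2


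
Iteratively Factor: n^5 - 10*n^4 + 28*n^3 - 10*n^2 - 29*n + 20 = (n - 1)*(n^4 - 9*n^3 + 19*n^2 + 9*n - 20) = (n - 1)^2*(n^3 - 8*n^2 + 11*n + 20) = (n - 4)*(n - 1)^2*(n^2 - 4*n - 5) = (n - 4)*(n - 1)^2*(n + 1)*(n - 5)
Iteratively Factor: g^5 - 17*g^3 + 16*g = (g + 1)*(g^4 - g^3 - 16*g^2 + 16*g) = g*(g + 1)*(g^3 - g^2 - 16*g + 16) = g*(g + 1)*(g + 4)*(g^2 - 5*g + 4) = g*(g - 1)*(g + 1)*(g + 4)*(g - 4)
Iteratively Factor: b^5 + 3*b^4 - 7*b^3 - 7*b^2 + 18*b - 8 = (b - 1)*(b^4 + 4*b^3 - 3*b^2 - 10*b + 8) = (b - 1)*(b + 4)*(b^3 - 3*b + 2) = (b - 1)^2*(b + 4)*(b^2 + b - 2) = (b - 1)^3*(b + 4)*(b + 2)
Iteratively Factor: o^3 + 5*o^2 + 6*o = (o + 2)*(o^2 + 3*o) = o*(o + 2)*(o + 3)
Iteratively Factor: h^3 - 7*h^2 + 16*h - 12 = (h - 2)*(h^2 - 5*h + 6) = (h - 2)^2*(h - 3)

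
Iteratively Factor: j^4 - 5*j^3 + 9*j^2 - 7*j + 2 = (j - 1)*(j^3 - 4*j^2 + 5*j - 2) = (j - 1)^2*(j^2 - 3*j + 2) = (j - 2)*(j - 1)^2*(j - 1)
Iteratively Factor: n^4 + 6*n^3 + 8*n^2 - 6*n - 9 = (n - 1)*(n^3 + 7*n^2 + 15*n + 9) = (n - 1)*(n + 3)*(n^2 + 4*n + 3) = (n - 1)*(n + 3)^2*(n + 1)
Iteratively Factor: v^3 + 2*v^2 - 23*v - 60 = (v + 3)*(v^2 - v - 20) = (v + 3)*(v + 4)*(v - 5)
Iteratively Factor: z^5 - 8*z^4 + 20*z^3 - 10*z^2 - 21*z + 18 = (z - 2)*(z^4 - 6*z^3 + 8*z^2 + 6*z - 9) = (z - 2)*(z - 1)*(z^3 - 5*z^2 + 3*z + 9) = (z - 3)*(z - 2)*(z - 1)*(z^2 - 2*z - 3) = (z - 3)*(z - 2)*(z - 1)*(z + 1)*(z - 3)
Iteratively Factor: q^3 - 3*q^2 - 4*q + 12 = (q + 2)*(q^2 - 5*q + 6) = (q - 2)*(q + 2)*(q - 3)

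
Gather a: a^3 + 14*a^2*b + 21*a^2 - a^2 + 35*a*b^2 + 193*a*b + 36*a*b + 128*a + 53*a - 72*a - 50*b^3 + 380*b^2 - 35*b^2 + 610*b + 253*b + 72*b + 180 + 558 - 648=a^3 + a^2*(14*b + 20) + a*(35*b^2 + 229*b + 109) - 50*b^3 + 345*b^2 + 935*b + 90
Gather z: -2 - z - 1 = -z - 3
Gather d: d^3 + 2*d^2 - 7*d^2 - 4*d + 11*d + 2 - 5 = d^3 - 5*d^2 + 7*d - 3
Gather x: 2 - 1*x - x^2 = -x^2 - x + 2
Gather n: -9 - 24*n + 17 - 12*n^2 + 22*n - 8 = -12*n^2 - 2*n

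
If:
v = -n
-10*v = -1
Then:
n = -1/10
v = 1/10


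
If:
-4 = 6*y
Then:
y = -2/3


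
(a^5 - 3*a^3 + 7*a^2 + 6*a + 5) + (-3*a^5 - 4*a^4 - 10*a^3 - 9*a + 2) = -2*a^5 - 4*a^4 - 13*a^3 + 7*a^2 - 3*a + 7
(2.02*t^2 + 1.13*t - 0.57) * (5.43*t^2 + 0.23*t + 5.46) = 10.9686*t^4 + 6.6005*t^3 + 8.194*t^2 + 6.0387*t - 3.1122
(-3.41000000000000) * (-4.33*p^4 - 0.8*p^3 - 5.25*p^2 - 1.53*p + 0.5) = 14.7653*p^4 + 2.728*p^3 + 17.9025*p^2 + 5.2173*p - 1.705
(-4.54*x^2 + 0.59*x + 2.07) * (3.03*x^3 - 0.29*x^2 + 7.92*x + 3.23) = -13.7562*x^5 + 3.1043*x^4 - 29.8558*x^3 - 10.5917*x^2 + 18.3001*x + 6.6861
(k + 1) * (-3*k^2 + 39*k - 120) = -3*k^3 + 36*k^2 - 81*k - 120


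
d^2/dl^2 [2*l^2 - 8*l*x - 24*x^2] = 4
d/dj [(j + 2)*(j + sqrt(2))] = 2*j + sqrt(2) + 2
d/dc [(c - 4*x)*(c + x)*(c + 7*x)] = 3*c^2 + 8*c*x - 25*x^2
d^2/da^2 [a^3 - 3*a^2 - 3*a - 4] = 6*a - 6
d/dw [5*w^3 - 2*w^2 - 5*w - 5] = 15*w^2 - 4*w - 5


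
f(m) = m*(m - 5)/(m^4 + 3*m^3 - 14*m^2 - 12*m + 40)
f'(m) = m*(m - 5)*(-4*m^3 - 9*m^2 + 28*m + 12)/(m^4 + 3*m^3 - 14*m^2 - 12*m + 40)^2 + m/(m^4 + 3*m^3 - 14*m^2 - 12*m + 40) + (m - 5)/(m^4 + 3*m^3 - 14*m^2 - 12*m + 40) = 2*(-m^4 + 4*m^3 + 23*m^2 + 5*m + 50)/(m^7 + 8*m^6 - 3*m^5 - 114*m^4 - 24*m^3 + 528*m^2 + 80*m - 800)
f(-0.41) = 0.05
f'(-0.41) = -0.14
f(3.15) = -0.10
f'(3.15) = 0.24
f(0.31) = -0.04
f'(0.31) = -0.15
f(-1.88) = 2.29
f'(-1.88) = -20.23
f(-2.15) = -2.09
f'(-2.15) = -12.93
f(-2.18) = -1.76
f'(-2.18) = -8.97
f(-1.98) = 14.44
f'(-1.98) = -729.14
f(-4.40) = -0.70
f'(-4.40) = 0.89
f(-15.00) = 0.01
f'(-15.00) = 0.00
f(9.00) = 0.00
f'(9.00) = 0.00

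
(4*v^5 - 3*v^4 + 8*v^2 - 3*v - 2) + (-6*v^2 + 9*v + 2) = 4*v^5 - 3*v^4 + 2*v^2 + 6*v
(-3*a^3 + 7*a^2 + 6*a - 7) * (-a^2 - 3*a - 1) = 3*a^5 + 2*a^4 - 24*a^3 - 18*a^2 + 15*a + 7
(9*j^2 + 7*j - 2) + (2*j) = 9*j^2 + 9*j - 2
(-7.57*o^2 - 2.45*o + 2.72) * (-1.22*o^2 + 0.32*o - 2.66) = 9.2354*o^4 + 0.5666*o^3 + 16.0338*o^2 + 7.3874*o - 7.2352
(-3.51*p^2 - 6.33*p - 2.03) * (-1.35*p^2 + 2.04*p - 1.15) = 4.7385*p^4 + 1.3851*p^3 - 6.1362*p^2 + 3.1383*p + 2.3345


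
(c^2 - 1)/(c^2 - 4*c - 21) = (1 - c^2)/(-c^2 + 4*c + 21)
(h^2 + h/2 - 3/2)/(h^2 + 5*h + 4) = (2*h^2 + h - 3)/(2*(h^2 + 5*h + 4))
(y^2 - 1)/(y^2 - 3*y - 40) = (1 - y^2)/(-y^2 + 3*y + 40)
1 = 1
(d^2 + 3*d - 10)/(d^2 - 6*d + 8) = (d + 5)/(d - 4)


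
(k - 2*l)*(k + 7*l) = k^2 + 5*k*l - 14*l^2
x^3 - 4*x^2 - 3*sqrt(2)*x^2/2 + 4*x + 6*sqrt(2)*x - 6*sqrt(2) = (x - 2)^2*(x - 3*sqrt(2)/2)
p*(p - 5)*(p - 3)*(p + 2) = p^4 - 6*p^3 - p^2 + 30*p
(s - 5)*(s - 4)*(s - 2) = s^3 - 11*s^2 + 38*s - 40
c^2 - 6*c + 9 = (c - 3)^2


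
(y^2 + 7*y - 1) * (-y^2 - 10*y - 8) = -y^4 - 17*y^3 - 77*y^2 - 46*y + 8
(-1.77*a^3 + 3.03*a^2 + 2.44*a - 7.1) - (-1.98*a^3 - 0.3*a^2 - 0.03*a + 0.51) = 0.21*a^3 + 3.33*a^2 + 2.47*a - 7.61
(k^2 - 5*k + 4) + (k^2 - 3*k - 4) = 2*k^2 - 8*k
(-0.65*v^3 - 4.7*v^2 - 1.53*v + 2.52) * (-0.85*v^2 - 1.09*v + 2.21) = 0.5525*v^5 + 4.7035*v^4 + 4.987*v^3 - 10.8613*v^2 - 6.1281*v + 5.5692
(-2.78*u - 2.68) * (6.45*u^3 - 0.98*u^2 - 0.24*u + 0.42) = -17.931*u^4 - 14.5616*u^3 + 3.2936*u^2 - 0.5244*u - 1.1256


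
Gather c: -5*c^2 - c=-5*c^2 - c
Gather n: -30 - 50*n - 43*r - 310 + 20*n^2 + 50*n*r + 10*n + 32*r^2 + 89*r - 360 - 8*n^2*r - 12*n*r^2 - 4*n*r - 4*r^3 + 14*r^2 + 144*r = n^2*(20 - 8*r) + n*(-12*r^2 + 46*r - 40) - 4*r^3 + 46*r^2 + 190*r - 700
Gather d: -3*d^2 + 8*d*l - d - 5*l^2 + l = -3*d^2 + d*(8*l - 1) - 5*l^2 + l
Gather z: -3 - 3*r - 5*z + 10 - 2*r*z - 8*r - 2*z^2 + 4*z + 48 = -11*r - 2*z^2 + z*(-2*r - 1) + 55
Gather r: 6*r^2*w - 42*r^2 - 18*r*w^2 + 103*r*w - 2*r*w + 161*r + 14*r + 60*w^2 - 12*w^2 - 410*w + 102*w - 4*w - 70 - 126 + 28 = r^2*(6*w - 42) + r*(-18*w^2 + 101*w + 175) + 48*w^2 - 312*w - 168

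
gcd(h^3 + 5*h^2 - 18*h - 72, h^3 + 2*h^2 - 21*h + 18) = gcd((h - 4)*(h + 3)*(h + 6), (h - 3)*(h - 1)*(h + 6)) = h + 6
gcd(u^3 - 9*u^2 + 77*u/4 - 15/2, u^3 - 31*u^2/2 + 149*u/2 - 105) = u^2 - 17*u/2 + 15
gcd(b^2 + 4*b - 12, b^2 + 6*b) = b + 6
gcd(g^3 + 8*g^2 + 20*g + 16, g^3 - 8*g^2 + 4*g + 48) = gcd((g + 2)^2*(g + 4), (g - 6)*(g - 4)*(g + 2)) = g + 2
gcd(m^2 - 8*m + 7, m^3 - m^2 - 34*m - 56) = m - 7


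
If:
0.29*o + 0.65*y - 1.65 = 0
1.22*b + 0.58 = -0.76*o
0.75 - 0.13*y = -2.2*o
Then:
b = -0.36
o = -0.19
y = 2.62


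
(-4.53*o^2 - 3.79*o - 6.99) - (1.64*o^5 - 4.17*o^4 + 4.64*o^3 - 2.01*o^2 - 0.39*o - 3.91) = -1.64*o^5 + 4.17*o^4 - 4.64*o^3 - 2.52*o^2 - 3.4*o - 3.08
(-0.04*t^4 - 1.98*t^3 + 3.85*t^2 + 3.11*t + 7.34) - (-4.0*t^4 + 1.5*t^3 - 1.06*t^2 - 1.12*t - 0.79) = 3.96*t^4 - 3.48*t^3 + 4.91*t^2 + 4.23*t + 8.13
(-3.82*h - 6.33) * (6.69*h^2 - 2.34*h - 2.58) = -25.5558*h^3 - 33.4089*h^2 + 24.6678*h + 16.3314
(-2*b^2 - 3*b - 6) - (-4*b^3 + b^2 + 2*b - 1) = 4*b^3 - 3*b^2 - 5*b - 5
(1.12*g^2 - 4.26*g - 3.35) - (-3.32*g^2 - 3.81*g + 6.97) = 4.44*g^2 - 0.45*g - 10.32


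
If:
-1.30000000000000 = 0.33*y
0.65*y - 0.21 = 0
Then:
No Solution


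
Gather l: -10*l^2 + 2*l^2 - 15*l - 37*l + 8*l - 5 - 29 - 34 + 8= -8*l^2 - 44*l - 60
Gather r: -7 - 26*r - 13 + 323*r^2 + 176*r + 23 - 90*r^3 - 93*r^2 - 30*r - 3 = -90*r^3 + 230*r^2 + 120*r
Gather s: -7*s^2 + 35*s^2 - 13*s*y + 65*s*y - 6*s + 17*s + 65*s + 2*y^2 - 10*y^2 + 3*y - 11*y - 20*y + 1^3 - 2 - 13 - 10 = 28*s^2 + s*(52*y + 76) - 8*y^2 - 28*y - 24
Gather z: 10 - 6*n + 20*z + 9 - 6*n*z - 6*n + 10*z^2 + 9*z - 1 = -12*n + 10*z^2 + z*(29 - 6*n) + 18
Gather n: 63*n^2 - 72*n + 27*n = 63*n^2 - 45*n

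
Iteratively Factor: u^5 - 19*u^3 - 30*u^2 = (u)*(u^4 - 19*u^2 - 30*u) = u*(u + 2)*(u^3 - 2*u^2 - 15*u) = u*(u + 2)*(u + 3)*(u^2 - 5*u) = u^2*(u + 2)*(u + 3)*(u - 5)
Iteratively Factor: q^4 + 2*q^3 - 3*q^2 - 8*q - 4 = (q + 1)*(q^3 + q^2 - 4*q - 4) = (q + 1)^2*(q^2 - 4) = (q - 2)*(q + 1)^2*(q + 2)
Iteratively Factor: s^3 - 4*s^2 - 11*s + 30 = (s - 2)*(s^2 - 2*s - 15) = (s - 5)*(s - 2)*(s + 3)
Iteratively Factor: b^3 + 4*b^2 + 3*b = (b)*(b^2 + 4*b + 3) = b*(b + 1)*(b + 3)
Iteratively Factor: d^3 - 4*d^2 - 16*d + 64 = (d - 4)*(d^2 - 16) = (d - 4)*(d + 4)*(d - 4)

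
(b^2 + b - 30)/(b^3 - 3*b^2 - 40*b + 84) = (b - 5)/(b^2 - 9*b + 14)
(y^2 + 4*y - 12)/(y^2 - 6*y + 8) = (y + 6)/(y - 4)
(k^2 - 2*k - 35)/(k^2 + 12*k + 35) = (k - 7)/(k + 7)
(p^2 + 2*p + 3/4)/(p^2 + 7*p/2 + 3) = (p + 1/2)/(p + 2)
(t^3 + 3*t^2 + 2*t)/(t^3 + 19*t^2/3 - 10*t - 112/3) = 3*t*(t + 1)/(3*t^2 + 13*t - 56)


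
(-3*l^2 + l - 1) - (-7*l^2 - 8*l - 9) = 4*l^2 + 9*l + 8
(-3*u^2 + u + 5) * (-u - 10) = 3*u^3 + 29*u^2 - 15*u - 50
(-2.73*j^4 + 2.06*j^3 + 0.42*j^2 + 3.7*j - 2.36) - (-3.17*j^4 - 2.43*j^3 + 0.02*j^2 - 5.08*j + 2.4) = 0.44*j^4 + 4.49*j^3 + 0.4*j^2 + 8.78*j - 4.76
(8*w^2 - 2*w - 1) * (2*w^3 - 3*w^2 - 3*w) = 16*w^5 - 28*w^4 - 20*w^3 + 9*w^2 + 3*w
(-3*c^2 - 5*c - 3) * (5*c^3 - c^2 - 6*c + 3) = -15*c^5 - 22*c^4 + 8*c^3 + 24*c^2 + 3*c - 9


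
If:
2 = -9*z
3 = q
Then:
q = 3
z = -2/9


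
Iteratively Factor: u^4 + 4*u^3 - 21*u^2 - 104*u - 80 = (u + 1)*(u^3 + 3*u^2 - 24*u - 80) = (u + 1)*(u + 4)*(u^2 - u - 20) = (u - 5)*(u + 1)*(u + 4)*(u + 4)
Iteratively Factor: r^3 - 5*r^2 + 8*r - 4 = (r - 1)*(r^2 - 4*r + 4) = (r - 2)*(r - 1)*(r - 2)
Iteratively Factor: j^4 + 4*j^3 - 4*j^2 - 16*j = (j + 2)*(j^3 + 2*j^2 - 8*j) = (j + 2)*(j + 4)*(j^2 - 2*j) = (j - 2)*(j + 2)*(j + 4)*(j)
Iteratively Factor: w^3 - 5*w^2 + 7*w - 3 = (w - 1)*(w^2 - 4*w + 3) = (w - 1)^2*(w - 3)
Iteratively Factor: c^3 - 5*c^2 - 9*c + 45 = (c + 3)*(c^2 - 8*c + 15) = (c - 5)*(c + 3)*(c - 3)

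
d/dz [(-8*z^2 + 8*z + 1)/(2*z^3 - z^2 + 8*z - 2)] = 2*(8*z^4 - 16*z^3 - 31*z^2 + 17*z - 12)/(4*z^6 - 4*z^5 + 33*z^4 - 24*z^3 + 68*z^2 - 32*z + 4)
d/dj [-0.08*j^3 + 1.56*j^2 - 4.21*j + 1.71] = -0.24*j^2 + 3.12*j - 4.21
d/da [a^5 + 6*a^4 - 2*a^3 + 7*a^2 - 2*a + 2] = 5*a^4 + 24*a^3 - 6*a^2 + 14*a - 2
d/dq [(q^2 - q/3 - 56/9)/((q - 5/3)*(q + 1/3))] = 9*(-9*q^2 + 102*q - 73)/(81*q^4 - 216*q^3 + 54*q^2 + 120*q + 25)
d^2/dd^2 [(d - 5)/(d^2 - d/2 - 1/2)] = 4*((5 - d)*(4*d - 1)^2 + (11 - 6*d)*(-2*d^2 + d + 1))/(-2*d^2 + d + 1)^3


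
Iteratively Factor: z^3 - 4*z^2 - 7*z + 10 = (z - 1)*(z^2 - 3*z - 10) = (z - 5)*(z - 1)*(z + 2)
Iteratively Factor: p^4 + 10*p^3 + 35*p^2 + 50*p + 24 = (p + 2)*(p^3 + 8*p^2 + 19*p + 12) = (p + 1)*(p + 2)*(p^2 + 7*p + 12) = (p + 1)*(p + 2)*(p + 3)*(p + 4)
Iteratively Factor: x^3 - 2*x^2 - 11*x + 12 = (x - 1)*(x^2 - x - 12) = (x - 1)*(x + 3)*(x - 4)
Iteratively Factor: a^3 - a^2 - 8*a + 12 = (a - 2)*(a^2 + a - 6) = (a - 2)^2*(a + 3)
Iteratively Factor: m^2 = (m)*(m)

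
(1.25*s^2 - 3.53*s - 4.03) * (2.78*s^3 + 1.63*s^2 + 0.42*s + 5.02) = 3.475*s^5 - 7.7759*s^4 - 16.4323*s^3 - 1.7765*s^2 - 19.4132*s - 20.2306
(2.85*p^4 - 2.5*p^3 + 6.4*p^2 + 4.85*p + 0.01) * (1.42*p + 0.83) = 4.047*p^5 - 1.1845*p^4 + 7.013*p^3 + 12.199*p^2 + 4.0397*p + 0.0083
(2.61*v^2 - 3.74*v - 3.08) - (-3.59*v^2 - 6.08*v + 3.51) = 6.2*v^2 + 2.34*v - 6.59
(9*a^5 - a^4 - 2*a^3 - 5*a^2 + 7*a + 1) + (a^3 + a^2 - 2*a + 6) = 9*a^5 - a^4 - a^3 - 4*a^2 + 5*a + 7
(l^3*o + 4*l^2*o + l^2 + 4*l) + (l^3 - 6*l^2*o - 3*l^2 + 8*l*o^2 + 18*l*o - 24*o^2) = l^3*o + l^3 - 2*l^2*o - 2*l^2 + 8*l*o^2 + 18*l*o + 4*l - 24*o^2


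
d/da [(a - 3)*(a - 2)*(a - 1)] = 3*a^2 - 12*a + 11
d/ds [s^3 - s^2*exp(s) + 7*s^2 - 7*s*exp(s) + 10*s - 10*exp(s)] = -s^2*exp(s) + 3*s^2 - 9*s*exp(s) + 14*s - 17*exp(s) + 10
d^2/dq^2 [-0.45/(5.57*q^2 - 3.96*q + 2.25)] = (27.92241*q^2 - 19.85148*q - 0.45*(11.14*q - 3.96)*(22.28*q - 7.92) + 11.27925)/(5.57*q^2 - 3.96*q + 2.25)^3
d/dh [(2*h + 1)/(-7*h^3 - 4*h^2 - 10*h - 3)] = (28*h^3 + 29*h^2 + 8*h + 4)/(49*h^6 + 56*h^5 + 156*h^4 + 122*h^3 + 124*h^2 + 60*h + 9)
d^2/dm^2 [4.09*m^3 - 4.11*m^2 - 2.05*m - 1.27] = 24.54*m - 8.22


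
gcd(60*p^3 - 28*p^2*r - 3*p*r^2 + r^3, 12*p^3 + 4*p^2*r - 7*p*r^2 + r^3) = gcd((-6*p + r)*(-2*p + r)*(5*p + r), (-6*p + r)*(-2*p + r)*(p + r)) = 12*p^2 - 8*p*r + r^2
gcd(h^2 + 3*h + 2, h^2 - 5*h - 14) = h + 2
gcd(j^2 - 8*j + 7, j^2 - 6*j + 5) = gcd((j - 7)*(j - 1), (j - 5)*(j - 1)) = j - 1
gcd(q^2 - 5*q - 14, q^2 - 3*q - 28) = q - 7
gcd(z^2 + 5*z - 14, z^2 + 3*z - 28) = z + 7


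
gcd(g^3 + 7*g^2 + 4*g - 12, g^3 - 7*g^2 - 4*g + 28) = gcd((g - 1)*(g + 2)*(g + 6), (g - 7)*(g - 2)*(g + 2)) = g + 2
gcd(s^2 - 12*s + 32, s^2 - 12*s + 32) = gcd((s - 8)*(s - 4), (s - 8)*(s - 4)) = s^2 - 12*s + 32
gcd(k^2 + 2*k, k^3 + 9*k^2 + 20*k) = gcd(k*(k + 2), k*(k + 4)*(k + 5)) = k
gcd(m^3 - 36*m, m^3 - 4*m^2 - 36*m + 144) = m^2 - 36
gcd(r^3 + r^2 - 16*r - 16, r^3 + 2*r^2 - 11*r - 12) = r^2 + 5*r + 4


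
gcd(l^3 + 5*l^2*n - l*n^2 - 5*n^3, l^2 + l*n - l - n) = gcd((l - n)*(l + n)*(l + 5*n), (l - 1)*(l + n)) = l + n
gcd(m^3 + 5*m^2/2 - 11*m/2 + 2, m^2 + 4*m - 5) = m - 1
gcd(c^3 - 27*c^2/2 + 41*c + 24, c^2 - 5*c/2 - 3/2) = c + 1/2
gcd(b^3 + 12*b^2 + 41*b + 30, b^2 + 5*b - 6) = b + 6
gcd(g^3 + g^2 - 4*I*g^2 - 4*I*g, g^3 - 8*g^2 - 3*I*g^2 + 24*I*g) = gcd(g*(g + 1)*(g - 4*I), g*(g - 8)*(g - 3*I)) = g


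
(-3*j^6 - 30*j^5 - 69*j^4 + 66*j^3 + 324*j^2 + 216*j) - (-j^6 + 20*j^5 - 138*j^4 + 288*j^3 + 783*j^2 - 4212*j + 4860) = -2*j^6 - 50*j^5 + 69*j^4 - 222*j^3 - 459*j^2 + 4428*j - 4860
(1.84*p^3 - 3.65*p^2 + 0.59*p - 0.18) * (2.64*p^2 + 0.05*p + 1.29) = 4.8576*p^5 - 9.544*p^4 + 3.7487*p^3 - 5.1542*p^2 + 0.7521*p - 0.2322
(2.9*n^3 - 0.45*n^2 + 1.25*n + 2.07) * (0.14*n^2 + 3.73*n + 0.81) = 0.406*n^5 + 10.754*n^4 + 0.8455*n^3 + 4.5878*n^2 + 8.7336*n + 1.6767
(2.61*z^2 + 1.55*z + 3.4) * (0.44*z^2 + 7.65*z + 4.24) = 1.1484*z^4 + 20.6485*z^3 + 24.4199*z^2 + 32.582*z + 14.416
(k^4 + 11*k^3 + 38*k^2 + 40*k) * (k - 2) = k^5 + 9*k^4 + 16*k^3 - 36*k^2 - 80*k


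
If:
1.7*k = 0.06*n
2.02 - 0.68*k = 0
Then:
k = 2.97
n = 84.17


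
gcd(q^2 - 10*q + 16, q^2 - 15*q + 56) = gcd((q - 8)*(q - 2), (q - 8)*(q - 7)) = q - 8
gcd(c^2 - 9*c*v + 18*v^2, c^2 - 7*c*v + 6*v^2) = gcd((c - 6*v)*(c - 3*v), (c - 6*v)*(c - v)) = -c + 6*v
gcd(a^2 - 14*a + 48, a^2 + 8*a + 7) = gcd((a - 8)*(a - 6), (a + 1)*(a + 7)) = 1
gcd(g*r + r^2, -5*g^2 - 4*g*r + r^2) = g + r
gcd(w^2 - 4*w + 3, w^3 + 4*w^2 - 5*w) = w - 1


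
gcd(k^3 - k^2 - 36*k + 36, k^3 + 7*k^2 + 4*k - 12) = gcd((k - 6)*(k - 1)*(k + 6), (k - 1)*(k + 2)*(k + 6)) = k^2 + 5*k - 6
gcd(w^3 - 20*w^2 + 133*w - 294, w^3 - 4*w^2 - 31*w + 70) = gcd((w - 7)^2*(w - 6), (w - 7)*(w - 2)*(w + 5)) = w - 7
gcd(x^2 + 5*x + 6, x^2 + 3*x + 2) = x + 2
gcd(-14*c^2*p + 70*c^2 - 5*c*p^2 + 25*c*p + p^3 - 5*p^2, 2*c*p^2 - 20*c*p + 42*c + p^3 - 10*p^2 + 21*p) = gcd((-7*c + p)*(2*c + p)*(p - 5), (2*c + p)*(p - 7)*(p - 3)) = 2*c + p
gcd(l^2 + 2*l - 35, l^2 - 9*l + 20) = l - 5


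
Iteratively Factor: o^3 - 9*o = (o - 3)*(o^2 + 3*o) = (o - 3)*(o + 3)*(o)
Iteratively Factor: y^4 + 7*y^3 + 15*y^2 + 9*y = (y)*(y^3 + 7*y^2 + 15*y + 9) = y*(y + 1)*(y^2 + 6*y + 9) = y*(y + 1)*(y + 3)*(y + 3)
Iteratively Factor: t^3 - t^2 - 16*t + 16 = (t - 1)*(t^2 - 16) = (t - 1)*(t + 4)*(t - 4)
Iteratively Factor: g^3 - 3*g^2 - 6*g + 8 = (g - 1)*(g^2 - 2*g - 8) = (g - 4)*(g - 1)*(g + 2)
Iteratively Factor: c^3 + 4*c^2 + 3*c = (c + 3)*(c^2 + c) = c*(c + 3)*(c + 1)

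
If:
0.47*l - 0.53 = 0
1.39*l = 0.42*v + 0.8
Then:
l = 1.13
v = 1.83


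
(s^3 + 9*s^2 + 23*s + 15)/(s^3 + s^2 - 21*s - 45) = (s^2 + 6*s + 5)/(s^2 - 2*s - 15)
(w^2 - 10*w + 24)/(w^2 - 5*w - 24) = (-w^2 + 10*w - 24)/(-w^2 + 5*w + 24)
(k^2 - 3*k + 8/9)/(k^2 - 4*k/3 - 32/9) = (3*k - 1)/(3*k + 4)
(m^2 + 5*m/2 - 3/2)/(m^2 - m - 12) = (m - 1/2)/(m - 4)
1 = 1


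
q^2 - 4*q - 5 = (q - 5)*(q + 1)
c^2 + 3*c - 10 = (c - 2)*(c + 5)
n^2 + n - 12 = (n - 3)*(n + 4)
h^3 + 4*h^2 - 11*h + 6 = (h - 1)^2*(h + 6)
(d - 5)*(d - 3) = d^2 - 8*d + 15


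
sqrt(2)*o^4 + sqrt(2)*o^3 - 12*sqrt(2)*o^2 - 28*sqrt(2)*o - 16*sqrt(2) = (o - 4)*(o + 2)^2*(sqrt(2)*o + sqrt(2))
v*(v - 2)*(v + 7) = v^3 + 5*v^2 - 14*v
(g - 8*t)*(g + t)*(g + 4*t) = g^3 - 3*g^2*t - 36*g*t^2 - 32*t^3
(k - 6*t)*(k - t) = k^2 - 7*k*t + 6*t^2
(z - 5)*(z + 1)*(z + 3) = z^3 - z^2 - 17*z - 15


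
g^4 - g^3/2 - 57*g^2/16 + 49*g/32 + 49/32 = (g - 7/4)*(g - 1)*(g + 1/2)*(g + 7/4)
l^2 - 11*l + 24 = (l - 8)*(l - 3)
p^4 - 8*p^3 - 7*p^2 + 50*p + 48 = (p - 8)*(p - 3)*(p + 1)*(p + 2)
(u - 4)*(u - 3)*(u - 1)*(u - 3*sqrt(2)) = u^4 - 8*u^3 - 3*sqrt(2)*u^3 + 19*u^2 + 24*sqrt(2)*u^2 - 57*sqrt(2)*u - 12*u + 36*sqrt(2)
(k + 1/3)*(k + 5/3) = k^2 + 2*k + 5/9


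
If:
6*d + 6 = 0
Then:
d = -1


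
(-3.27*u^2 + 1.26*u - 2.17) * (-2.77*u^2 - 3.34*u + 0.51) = 9.0579*u^4 + 7.4316*u^3 + 0.134799999999999*u^2 + 7.8904*u - 1.1067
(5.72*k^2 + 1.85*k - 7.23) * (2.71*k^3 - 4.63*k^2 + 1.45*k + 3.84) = 15.5012*k^5 - 21.4701*k^4 - 19.8648*k^3 + 58.1222*k^2 - 3.3795*k - 27.7632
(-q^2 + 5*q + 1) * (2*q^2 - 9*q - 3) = -2*q^4 + 19*q^3 - 40*q^2 - 24*q - 3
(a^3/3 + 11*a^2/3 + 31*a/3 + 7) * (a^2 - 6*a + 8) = a^5/3 + 5*a^4/3 - 9*a^3 - 77*a^2/3 + 122*a/3 + 56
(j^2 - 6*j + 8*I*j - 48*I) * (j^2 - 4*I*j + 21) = j^4 - 6*j^3 + 4*I*j^3 + 53*j^2 - 24*I*j^2 - 318*j + 168*I*j - 1008*I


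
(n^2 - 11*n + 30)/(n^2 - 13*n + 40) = (n - 6)/(n - 8)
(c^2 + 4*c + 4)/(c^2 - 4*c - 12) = (c + 2)/(c - 6)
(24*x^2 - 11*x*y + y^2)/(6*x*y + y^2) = (24*x^2 - 11*x*y + y^2)/(y*(6*x + y))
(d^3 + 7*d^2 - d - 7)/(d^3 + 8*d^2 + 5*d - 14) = (d + 1)/(d + 2)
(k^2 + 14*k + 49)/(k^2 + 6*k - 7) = (k + 7)/(k - 1)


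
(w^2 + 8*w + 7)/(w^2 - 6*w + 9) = (w^2 + 8*w + 7)/(w^2 - 6*w + 9)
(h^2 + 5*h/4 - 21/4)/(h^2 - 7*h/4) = (h + 3)/h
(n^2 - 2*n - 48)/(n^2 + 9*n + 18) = (n - 8)/(n + 3)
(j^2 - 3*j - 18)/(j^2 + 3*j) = (j - 6)/j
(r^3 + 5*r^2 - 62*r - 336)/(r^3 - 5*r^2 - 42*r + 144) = (r + 7)/(r - 3)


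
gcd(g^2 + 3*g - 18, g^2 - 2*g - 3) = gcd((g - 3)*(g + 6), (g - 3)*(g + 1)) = g - 3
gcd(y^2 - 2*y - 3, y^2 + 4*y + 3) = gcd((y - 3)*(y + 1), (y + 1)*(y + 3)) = y + 1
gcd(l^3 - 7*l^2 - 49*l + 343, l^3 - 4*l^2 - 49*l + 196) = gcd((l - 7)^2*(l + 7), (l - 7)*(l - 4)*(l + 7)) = l^2 - 49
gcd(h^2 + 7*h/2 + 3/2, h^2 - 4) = 1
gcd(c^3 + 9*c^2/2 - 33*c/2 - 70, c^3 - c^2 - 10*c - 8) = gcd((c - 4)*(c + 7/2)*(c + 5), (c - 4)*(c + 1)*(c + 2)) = c - 4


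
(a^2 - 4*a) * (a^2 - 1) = a^4 - 4*a^3 - a^2 + 4*a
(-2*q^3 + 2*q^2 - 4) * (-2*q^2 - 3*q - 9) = 4*q^5 + 2*q^4 + 12*q^3 - 10*q^2 + 12*q + 36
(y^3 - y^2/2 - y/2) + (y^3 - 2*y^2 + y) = 2*y^3 - 5*y^2/2 + y/2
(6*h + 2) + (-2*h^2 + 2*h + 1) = -2*h^2 + 8*h + 3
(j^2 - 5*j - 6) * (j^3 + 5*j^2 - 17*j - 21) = j^5 - 48*j^3 + 34*j^2 + 207*j + 126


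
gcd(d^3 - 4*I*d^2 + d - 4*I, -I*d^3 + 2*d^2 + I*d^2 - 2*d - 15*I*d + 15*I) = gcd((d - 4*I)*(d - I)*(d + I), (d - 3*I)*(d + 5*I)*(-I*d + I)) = 1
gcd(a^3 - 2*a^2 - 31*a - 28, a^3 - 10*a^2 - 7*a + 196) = a^2 - 3*a - 28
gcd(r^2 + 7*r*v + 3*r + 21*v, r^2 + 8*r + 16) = 1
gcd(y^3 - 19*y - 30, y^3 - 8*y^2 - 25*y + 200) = y - 5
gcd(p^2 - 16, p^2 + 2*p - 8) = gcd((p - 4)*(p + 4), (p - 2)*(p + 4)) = p + 4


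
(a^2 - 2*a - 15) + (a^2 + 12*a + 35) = 2*a^2 + 10*a + 20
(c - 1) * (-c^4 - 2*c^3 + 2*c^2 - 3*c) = -c^5 - c^4 + 4*c^3 - 5*c^2 + 3*c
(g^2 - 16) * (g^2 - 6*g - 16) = g^4 - 6*g^3 - 32*g^2 + 96*g + 256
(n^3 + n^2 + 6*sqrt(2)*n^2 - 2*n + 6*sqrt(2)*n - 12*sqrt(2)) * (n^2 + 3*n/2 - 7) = n^5 + 5*n^4/2 + 6*sqrt(2)*n^4 - 15*n^3/2 + 15*sqrt(2)*n^3 - 45*sqrt(2)*n^2 - 10*n^2 - 60*sqrt(2)*n + 14*n + 84*sqrt(2)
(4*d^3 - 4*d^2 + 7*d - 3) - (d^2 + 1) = 4*d^3 - 5*d^2 + 7*d - 4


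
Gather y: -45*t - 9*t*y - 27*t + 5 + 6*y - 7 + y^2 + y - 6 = -72*t + y^2 + y*(7 - 9*t) - 8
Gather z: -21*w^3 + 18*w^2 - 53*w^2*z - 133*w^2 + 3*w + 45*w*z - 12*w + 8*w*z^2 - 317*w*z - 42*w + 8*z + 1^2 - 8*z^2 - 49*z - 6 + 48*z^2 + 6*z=-21*w^3 - 115*w^2 - 51*w + z^2*(8*w + 40) + z*(-53*w^2 - 272*w - 35) - 5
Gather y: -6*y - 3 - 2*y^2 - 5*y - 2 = -2*y^2 - 11*y - 5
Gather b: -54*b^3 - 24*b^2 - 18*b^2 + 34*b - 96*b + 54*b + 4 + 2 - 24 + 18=-54*b^3 - 42*b^2 - 8*b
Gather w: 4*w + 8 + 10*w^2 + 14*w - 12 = 10*w^2 + 18*w - 4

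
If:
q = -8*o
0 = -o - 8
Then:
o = -8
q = 64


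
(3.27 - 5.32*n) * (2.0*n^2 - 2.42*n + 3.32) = -10.64*n^3 + 19.4144*n^2 - 25.5758*n + 10.8564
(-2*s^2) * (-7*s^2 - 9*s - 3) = 14*s^4 + 18*s^3 + 6*s^2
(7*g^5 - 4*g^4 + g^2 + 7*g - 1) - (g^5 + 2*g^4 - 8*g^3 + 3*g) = 6*g^5 - 6*g^4 + 8*g^3 + g^2 + 4*g - 1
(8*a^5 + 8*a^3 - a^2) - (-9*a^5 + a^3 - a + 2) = 17*a^5 + 7*a^3 - a^2 + a - 2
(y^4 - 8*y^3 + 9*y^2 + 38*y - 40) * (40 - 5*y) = -5*y^5 + 80*y^4 - 365*y^3 + 170*y^2 + 1720*y - 1600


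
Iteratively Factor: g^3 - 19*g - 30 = (g + 3)*(g^2 - 3*g - 10) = (g - 5)*(g + 3)*(g + 2)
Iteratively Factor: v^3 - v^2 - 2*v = (v + 1)*(v^2 - 2*v) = (v - 2)*(v + 1)*(v)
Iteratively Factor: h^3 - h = (h + 1)*(h^2 - h) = (h - 1)*(h + 1)*(h)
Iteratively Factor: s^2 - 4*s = (s)*(s - 4)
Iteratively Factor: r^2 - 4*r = (r - 4)*(r)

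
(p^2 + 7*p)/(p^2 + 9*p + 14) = p/(p + 2)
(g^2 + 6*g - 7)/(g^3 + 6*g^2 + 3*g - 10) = (g + 7)/(g^2 + 7*g + 10)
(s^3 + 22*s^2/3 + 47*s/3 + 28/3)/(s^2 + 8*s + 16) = (3*s^2 + 10*s + 7)/(3*(s + 4))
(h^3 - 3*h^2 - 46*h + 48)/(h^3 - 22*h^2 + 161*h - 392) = (h^2 + 5*h - 6)/(h^2 - 14*h + 49)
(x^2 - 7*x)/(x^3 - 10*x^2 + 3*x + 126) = x/(x^2 - 3*x - 18)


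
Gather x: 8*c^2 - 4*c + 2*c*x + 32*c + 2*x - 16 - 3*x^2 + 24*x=8*c^2 + 28*c - 3*x^2 + x*(2*c + 26) - 16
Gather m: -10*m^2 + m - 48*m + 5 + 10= -10*m^2 - 47*m + 15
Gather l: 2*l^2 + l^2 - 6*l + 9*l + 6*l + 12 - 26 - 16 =3*l^2 + 9*l - 30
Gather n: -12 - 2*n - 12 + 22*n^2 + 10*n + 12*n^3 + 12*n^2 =12*n^3 + 34*n^2 + 8*n - 24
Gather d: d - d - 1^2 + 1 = 0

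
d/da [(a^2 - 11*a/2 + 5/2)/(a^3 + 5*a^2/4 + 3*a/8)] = 4*(-16*a^4 + 176*a^3 - 4*a^2 - 100*a - 15)/(a^2*(64*a^4 + 160*a^3 + 148*a^2 + 60*a + 9))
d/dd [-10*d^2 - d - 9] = -20*d - 1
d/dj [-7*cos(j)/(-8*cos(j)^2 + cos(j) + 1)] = 7*(9 - 8*sin(j)^2)*sin(j)/(-8*cos(j)^2 + cos(j) + 1)^2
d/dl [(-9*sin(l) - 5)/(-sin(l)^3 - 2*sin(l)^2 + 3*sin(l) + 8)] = -(18*sin(l)^3 + 33*sin(l)^2 + 20*sin(l) + 57)*cos(l)/(sin(l)^3 + 2*sin(l)^2 - 3*sin(l) - 8)^2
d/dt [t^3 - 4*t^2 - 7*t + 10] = 3*t^2 - 8*t - 7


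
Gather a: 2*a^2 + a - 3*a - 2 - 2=2*a^2 - 2*a - 4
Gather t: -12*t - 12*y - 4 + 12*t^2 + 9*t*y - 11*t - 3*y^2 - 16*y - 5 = 12*t^2 + t*(9*y - 23) - 3*y^2 - 28*y - 9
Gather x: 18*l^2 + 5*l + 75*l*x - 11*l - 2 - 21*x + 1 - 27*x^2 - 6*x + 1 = 18*l^2 - 6*l - 27*x^2 + x*(75*l - 27)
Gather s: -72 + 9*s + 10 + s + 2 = 10*s - 60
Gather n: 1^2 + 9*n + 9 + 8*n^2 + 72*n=8*n^2 + 81*n + 10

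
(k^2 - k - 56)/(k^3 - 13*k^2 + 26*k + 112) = (k + 7)/(k^2 - 5*k - 14)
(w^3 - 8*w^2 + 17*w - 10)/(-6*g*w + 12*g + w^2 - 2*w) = (w^2 - 6*w + 5)/(-6*g + w)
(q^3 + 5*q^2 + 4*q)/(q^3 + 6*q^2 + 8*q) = (q + 1)/(q + 2)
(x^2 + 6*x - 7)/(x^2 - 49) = (x - 1)/(x - 7)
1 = 1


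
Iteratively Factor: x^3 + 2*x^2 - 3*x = (x)*(x^2 + 2*x - 3) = x*(x - 1)*(x + 3)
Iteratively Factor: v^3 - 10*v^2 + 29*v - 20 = (v - 4)*(v^2 - 6*v + 5) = (v - 4)*(v - 1)*(v - 5)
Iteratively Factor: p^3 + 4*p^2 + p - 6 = (p + 3)*(p^2 + p - 2) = (p - 1)*(p + 3)*(p + 2)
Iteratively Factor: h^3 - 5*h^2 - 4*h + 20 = (h - 5)*(h^2 - 4) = (h - 5)*(h + 2)*(h - 2)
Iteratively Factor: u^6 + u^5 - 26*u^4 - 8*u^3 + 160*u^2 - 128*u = (u - 4)*(u^5 + 5*u^4 - 6*u^3 - 32*u^2 + 32*u) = (u - 4)*(u - 2)*(u^4 + 7*u^3 + 8*u^2 - 16*u) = (u - 4)*(u - 2)*(u + 4)*(u^3 + 3*u^2 - 4*u) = (u - 4)*(u - 2)*(u - 1)*(u + 4)*(u^2 + 4*u) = u*(u - 4)*(u - 2)*(u - 1)*(u + 4)*(u + 4)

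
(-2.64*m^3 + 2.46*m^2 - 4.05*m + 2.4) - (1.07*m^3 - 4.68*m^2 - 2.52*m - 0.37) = -3.71*m^3 + 7.14*m^2 - 1.53*m + 2.77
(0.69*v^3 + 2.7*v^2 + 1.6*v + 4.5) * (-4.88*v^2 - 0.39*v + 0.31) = -3.3672*v^5 - 13.4451*v^4 - 8.6471*v^3 - 21.747*v^2 - 1.259*v + 1.395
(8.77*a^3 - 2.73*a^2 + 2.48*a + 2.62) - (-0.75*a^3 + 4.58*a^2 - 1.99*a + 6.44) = 9.52*a^3 - 7.31*a^2 + 4.47*a - 3.82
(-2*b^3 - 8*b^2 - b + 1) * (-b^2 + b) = 2*b^5 + 6*b^4 - 7*b^3 - 2*b^2 + b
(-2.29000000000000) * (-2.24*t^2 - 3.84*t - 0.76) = 5.1296*t^2 + 8.7936*t + 1.7404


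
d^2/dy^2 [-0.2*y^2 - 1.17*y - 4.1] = -0.400000000000000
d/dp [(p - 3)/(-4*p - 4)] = -1/(p^2 + 2*p + 1)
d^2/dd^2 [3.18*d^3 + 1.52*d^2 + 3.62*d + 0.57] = 19.08*d + 3.04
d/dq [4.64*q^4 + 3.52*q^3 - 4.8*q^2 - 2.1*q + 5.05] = 18.56*q^3 + 10.56*q^2 - 9.6*q - 2.1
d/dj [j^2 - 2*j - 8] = 2*j - 2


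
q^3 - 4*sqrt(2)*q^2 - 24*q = q*(q - 6*sqrt(2))*(q + 2*sqrt(2))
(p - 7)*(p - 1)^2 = p^3 - 9*p^2 + 15*p - 7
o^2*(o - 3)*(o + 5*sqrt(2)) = o^4 - 3*o^3 + 5*sqrt(2)*o^3 - 15*sqrt(2)*o^2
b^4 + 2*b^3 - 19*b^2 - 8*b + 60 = (b - 3)*(b - 2)*(b + 2)*(b + 5)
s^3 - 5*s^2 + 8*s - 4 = (s - 2)^2*(s - 1)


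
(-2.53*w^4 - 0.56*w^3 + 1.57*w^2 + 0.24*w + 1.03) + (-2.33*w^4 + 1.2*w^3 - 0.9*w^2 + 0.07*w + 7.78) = -4.86*w^4 + 0.64*w^3 + 0.67*w^2 + 0.31*w + 8.81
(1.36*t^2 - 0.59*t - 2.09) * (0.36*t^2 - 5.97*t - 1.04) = 0.4896*t^4 - 8.3316*t^3 + 1.3555*t^2 + 13.0909*t + 2.1736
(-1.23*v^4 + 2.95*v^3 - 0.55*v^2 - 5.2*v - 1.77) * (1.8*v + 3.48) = -2.214*v^5 + 1.0296*v^4 + 9.276*v^3 - 11.274*v^2 - 21.282*v - 6.1596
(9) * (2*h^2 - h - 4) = 18*h^2 - 9*h - 36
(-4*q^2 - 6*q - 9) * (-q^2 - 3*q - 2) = 4*q^4 + 18*q^3 + 35*q^2 + 39*q + 18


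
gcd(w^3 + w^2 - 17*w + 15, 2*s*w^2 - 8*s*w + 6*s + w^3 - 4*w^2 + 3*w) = w^2 - 4*w + 3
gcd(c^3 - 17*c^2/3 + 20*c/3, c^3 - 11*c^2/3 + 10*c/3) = c^2 - 5*c/3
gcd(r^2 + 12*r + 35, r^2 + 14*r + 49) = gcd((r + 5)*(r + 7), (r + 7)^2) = r + 7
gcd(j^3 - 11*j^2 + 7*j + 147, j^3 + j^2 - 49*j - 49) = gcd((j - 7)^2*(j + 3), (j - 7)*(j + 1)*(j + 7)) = j - 7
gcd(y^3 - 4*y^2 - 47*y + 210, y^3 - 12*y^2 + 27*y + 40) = y - 5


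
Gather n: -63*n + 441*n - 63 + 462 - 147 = 378*n + 252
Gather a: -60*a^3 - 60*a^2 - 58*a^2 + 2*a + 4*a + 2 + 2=-60*a^3 - 118*a^2 + 6*a + 4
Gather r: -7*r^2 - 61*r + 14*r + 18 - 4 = -7*r^2 - 47*r + 14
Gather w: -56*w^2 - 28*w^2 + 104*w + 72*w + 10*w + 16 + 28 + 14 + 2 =-84*w^2 + 186*w + 60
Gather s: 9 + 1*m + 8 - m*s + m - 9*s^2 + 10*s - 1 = 2*m - 9*s^2 + s*(10 - m) + 16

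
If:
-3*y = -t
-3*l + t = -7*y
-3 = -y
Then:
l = 10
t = 9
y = 3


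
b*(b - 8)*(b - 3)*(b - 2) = b^4 - 13*b^3 + 46*b^2 - 48*b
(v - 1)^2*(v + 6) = v^3 + 4*v^2 - 11*v + 6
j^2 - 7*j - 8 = (j - 8)*(j + 1)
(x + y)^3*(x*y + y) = x^4*y + 3*x^3*y^2 + x^3*y + 3*x^2*y^3 + 3*x^2*y^2 + x*y^4 + 3*x*y^3 + y^4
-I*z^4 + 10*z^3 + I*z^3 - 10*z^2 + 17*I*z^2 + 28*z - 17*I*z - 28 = (z - I)*(z + 4*I)*(z + 7*I)*(-I*z + I)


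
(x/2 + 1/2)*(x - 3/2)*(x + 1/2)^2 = x^4/2 + x^3/4 - 7*x^2/8 - 13*x/16 - 3/16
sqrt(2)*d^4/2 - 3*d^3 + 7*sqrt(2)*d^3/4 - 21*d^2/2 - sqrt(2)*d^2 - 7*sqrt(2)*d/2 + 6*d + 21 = (d + 7/2)*(d - 3*sqrt(2))*(d - sqrt(2))*(sqrt(2)*d/2 + 1)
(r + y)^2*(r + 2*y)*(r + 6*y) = r^4 + 10*r^3*y + 29*r^2*y^2 + 32*r*y^3 + 12*y^4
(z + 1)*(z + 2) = z^2 + 3*z + 2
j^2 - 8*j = j*(j - 8)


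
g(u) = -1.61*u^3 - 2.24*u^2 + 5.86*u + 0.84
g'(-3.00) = -24.17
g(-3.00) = 6.57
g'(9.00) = -425.69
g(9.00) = -1301.55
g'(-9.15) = -357.53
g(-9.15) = 993.04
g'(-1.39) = 2.76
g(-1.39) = -7.31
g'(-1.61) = 0.55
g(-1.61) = -7.68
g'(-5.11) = -97.37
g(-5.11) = 127.23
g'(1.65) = -14.68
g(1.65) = -2.82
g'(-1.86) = -2.52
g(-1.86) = -7.45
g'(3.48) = -68.22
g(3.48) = -73.75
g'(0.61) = 1.33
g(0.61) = 3.22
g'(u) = -4.83*u^2 - 4.48*u + 5.86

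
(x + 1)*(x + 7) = x^2 + 8*x + 7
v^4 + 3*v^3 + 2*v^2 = v^2*(v + 1)*(v + 2)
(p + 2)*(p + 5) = p^2 + 7*p + 10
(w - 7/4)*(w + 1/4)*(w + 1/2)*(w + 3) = w^4 + 2*w^3 - 67*w^2/16 - 121*w/32 - 21/32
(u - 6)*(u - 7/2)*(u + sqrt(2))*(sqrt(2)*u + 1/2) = sqrt(2)*u^4 - 19*sqrt(2)*u^3/2 + 5*u^3/2 - 95*u^2/4 + 43*sqrt(2)*u^2/2 - 19*sqrt(2)*u/4 + 105*u/2 + 21*sqrt(2)/2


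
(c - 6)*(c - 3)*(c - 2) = c^3 - 11*c^2 + 36*c - 36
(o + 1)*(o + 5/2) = o^2 + 7*o/2 + 5/2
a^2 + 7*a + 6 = (a + 1)*(a + 6)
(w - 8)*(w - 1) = w^2 - 9*w + 8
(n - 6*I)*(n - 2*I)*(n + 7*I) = n^3 - I*n^2 + 44*n - 84*I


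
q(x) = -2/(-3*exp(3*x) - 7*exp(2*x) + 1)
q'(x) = -2*(9*exp(3*x) + 14*exp(2*x))/(-3*exp(3*x) - 7*exp(2*x) + 1)^2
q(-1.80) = -2.52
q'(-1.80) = -1.34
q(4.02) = 0.00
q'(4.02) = -0.00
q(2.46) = 0.00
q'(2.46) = -0.00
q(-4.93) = -2.00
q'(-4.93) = -0.00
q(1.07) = 0.02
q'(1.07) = -0.04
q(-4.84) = -2.00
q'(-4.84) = -0.00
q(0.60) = 0.05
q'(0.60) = -0.12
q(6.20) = 0.00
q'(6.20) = -0.00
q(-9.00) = -2.00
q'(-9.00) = 0.00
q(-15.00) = -2.00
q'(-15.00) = 0.00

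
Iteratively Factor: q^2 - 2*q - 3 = (q - 3)*(q + 1)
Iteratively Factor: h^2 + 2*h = (h)*(h + 2)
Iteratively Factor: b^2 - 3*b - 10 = (b + 2)*(b - 5)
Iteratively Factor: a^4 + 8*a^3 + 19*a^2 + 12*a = (a + 1)*(a^3 + 7*a^2 + 12*a) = a*(a + 1)*(a^2 + 7*a + 12) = a*(a + 1)*(a + 3)*(a + 4)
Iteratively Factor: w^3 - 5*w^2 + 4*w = (w - 4)*(w^2 - w) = w*(w - 4)*(w - 1)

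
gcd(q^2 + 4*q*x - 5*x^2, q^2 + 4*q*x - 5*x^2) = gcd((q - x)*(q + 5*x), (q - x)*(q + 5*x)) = -q^2 - 4*q*x + 5*x^2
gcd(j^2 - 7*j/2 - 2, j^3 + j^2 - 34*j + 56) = j - 4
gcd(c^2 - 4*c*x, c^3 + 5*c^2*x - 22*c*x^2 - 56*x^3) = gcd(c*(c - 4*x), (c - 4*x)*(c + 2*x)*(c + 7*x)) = -c + 4*x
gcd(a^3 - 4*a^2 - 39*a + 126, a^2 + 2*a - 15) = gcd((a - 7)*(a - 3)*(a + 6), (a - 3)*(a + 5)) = a - 3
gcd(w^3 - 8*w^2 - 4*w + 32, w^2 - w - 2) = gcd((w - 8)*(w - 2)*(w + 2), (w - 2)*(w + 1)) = w - 2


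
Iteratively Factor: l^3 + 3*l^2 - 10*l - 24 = (l + 4)*(l^2 - l - 6) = (l - 3)*(l + 4)*(l + 2)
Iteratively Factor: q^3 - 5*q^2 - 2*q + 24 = (q + 2)*(q^2 - 7*q + 12) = (q - 3)*(q + 2)*(q - 4)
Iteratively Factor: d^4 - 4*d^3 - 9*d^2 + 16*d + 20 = (d - 2)*(d^3 - 2*d^2 - 13*d - 10) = (d - 5)*(d - 2)*(d^2 + 3*d + 2) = (d - 5)*(d - 2)*(d + 1)*(d + 2)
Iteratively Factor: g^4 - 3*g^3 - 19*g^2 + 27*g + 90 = (g + 3)*(g^3 - 6*g^2 - g + 30) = (g + 2)*(g + 3)*(g^2 - 8*g + 15) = (g - 3)*(g + 2)*(g + 3)*(g - 5)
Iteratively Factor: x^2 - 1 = (x + 1)*(x - 1)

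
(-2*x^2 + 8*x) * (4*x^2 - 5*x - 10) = -8*x^4 + 42*x^3 - 20*x^2 - 80*x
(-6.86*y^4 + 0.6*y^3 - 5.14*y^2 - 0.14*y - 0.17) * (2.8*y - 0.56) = -19.208*y^5 + 5.5216*y^4 - 14.728*y^3 + 2.4864*y^2 - 0.3976*y + 0.0952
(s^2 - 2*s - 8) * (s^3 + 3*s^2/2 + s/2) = s^5 - s^4/2 - 21*s^3/2 - 13*s^2 - 4*s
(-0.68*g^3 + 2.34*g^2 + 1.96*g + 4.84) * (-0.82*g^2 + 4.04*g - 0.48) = 0.5576*g^5 - 4.666*g^4 + 8.1728*g^3 + 2.8264*g^2 + 18.6128*g - 2.3232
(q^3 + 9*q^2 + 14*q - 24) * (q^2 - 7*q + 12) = q^5 + 2*q^4 - 37*q^3 - 14*q^2 + 336*q - 288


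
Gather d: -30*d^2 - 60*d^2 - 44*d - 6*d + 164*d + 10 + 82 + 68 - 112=-90*d^2 + 114*d + 48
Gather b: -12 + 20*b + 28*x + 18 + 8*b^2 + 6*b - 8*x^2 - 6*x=8*b^2 + 26*b - 8*x^2 + 22*x + 6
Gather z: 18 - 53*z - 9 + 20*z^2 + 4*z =20*z^2 - 49*z + 9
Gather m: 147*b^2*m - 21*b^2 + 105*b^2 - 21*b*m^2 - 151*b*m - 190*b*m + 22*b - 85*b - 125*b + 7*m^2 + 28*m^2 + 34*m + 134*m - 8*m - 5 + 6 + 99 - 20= 84*b^2 - 188*b + m^2*(35 - 21*b) + m*(147*b^2 - 341*b + 160) + 80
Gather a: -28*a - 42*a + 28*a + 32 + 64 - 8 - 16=72 - 42*a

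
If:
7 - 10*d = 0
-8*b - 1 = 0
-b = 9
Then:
No Solution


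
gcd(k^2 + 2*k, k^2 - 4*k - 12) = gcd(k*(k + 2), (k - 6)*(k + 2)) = k + 2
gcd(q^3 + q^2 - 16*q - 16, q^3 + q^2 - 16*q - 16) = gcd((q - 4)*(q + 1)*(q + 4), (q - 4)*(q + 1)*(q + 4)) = q^3 + q^2 - 16*q - 16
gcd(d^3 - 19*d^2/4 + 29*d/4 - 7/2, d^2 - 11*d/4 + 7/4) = d^2 - 11*d/4 + 7/4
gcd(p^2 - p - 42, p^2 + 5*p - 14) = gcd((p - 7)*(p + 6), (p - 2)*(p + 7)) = 1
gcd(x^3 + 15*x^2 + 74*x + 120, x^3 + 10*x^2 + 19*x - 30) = x^2 + 11*x + 30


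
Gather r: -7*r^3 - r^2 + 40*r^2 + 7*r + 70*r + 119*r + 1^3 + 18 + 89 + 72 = -7*r^3 + 39*r^2 + 196*r + 180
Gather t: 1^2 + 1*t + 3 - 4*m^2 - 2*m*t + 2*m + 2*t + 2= -4*m^2 + 2*m + t*(3 - 2*m) + 6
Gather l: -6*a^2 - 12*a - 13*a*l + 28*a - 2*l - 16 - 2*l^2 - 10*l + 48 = -6*a^2 + 16*a - 2*l^2 + l*(-13*a - 12) + 32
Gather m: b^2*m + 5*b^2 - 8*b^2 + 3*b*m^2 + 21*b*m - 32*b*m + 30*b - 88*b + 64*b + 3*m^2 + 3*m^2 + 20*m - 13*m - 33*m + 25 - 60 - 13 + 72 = -3*b^2 + 6*b + m^2*(3*b + 6) + m*(b^2 - 11*b - 26) + 24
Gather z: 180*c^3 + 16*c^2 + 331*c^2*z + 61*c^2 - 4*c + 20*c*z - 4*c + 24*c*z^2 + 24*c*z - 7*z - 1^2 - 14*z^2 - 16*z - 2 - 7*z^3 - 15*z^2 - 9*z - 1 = 180*c^3 + 77*c^2 - 8*c - 7*z^3 + z^2*(24*c - 29) + z*(331*c^2 + 44*c - 32) - 4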